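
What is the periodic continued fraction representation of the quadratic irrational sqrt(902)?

Write x_i = (sqrt(902) + m_i)/d_i with (m_0, d_0) = (0, 1). a_0 = floor(sqrt(902)) = 30, since 30^2 = 900 <= 902 < 961 = 31^2.
Iterate m_{i+1} = d_i*a_i - m_i, d_{i+1} = (902 - m_{i+1}^2)/d_i, a_{i+1} = floor((a_0 + m_{i+1})/d_{i+1}):
  m_1 = 1*30 - 0 = 30, d_1 = (902 - 30^2)/1 = 2/1 = 2, a_1 = floor((30 + 30)/2) = 30.
  m_2 = 2*30 - 30 = 30, d_2 = (902 - 30^2)/2 = 2/2 = 1, a_2 = floor((30 + 30)/1) = 60.
  m_3 = 1*60 - 30 = 30, d_3 = (902 - 30^2)/1 = 2/1 = 2: (m_3, d_3) = (m_1, d_1) = (30, 2), so from here the quotients repeat a_1, a_2; the period length is 2.
Hence the expansion of sqrt(902) is a_0 = 30 followed by the repeating block 30, 60 (period 2).

[30; (30, 60)]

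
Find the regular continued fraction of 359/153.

Run the Euclidean algorithm on 359 and 153; the successive quotients are the partial quotients a_0, a_1, ... (each step inverts the fractional part left over by the previous one):
  359 = 2*153 + 53, so a_0 = 2.
  153 = 2*53 + 47, so a_1 = 2.
  53 = 1*47 + 6, so a_2 = 1.
  47 = 7*6 + 5, so a_3 = 7.
  6 = 1*5 + 1, so a_4 = 1.
  5 = 5*1 + 0, so a_5 = 5.
The remainder reaches 0 after 6 divisions, so the expansion has 6 partial quotients, read off in order.

[2; 2, 1, 7, 1, 5]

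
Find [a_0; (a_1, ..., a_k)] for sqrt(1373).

Write x_i = (sqrt(1373) + m_i)/d_i with (m_0, d_0) = (0, 1). a_0 = floor(sqrt(1373)) = 37, since 37^2 = 1369 <= 1373 < 1444 = 38^2.
Iterate m_{i+1} = d_i*a_i - m_i, d_{i+1} = (1373 - m_{i+1}^2)/d_i, a_{i+1} = floor((a_0 + m_{i+1})/d_{i+1}):
  m_1 = 1*37 - 0 = 37, d_1 = (1373 - 37^2)/1 = 4/1 = 4, a_1 = floor((37 + 37)/4) = 18.
  m_2 = 4*18 - 37 = 35, d_2 = (1373 - 35^2)/4 = 148/4 = 37, a_2 = floor((37 + 35)/37) = 1.
  m_3 = 37*1 - 35 = 2, d_3 = (1373 - 2^2)/37 = 1369/37 = 37, a_3 = floor((37 + 2)/37) = 1.
  m_4 = 37*1 - 2 = 35, d_4 = (1373 - 35^2)/37 = 148/37 = 4, a_4 = floor((37 + 35)/4) = 18.
  m_5 = 4*18 - 35 = 37, d_5 = (1373 - 37^2)/4 = 4/4 = 1, a_5 = floor((37 + 37)/1) = 74.
  m_6 = 1*74 - 37 = 37, d_6 = (1373 - 37^2)/1 = 4/1 = 4: (m_6, d_6) = (m_1, d_1) = (37, 4), so from here the quotients repeat a_1, ..., a_5; the period length is 5.
Hence the expansion of sqrt(1373) is a_0 = 37 followed by the repeating block 18, 1, 1, 18, 74 (period 5).

[37; (18, 1, 1, 18, 74)]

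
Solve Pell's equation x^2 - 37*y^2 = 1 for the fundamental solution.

(x, y) = (73, 12)

First expand sqrt(37) as a continued fraction. With x_i = (sqrt(37) + m_i)/d_i and (m_0, d_0) = (0, 1): a_0 = floor(sqrt(37)) = 6, since 6^2 = 36 <= 37 < 49 = 7^2.
Iterate m_{i+1} = d_i*a_i - m_i, d_{i+1} = (37 - m_{i+1}^2)/d_i, a_{i+1} = floor((a_0 + m_{i+1})/d_{i+1}):
  m_1 = 1*6 - 0 = 6, d_1 = (37 - 6^2)/1 = 1/1 = 1, a_1 = floor((6 + 6)/1) = 12.
  m_2 = 1*12 - 6 = 6, d_2 = (37 - 6^2)/1 = 1/1 = 1: (m_2, d_2) = (m_1, d_1) = (6, 1), so from here the quotient a_1 repeats; the period length is 1.
So sqrt(37) = [6; (12)] with period length k = 1.
k is odd, so (p_{k-1}, q_{k-1}) only solves x^2 - 37y^2 = -1 and the fundamental solution of x^2 - 37y^2 = 1 is (p_{2k-1}, q_{2k-1}) = (p_1, q_1); compute convergents through index 1, running through the period twice.
Convergents (p_i = a_i*p_{i-1} + p_{i-2}, q_i = a_i*q_{i-1} + q_{i-2} with p_{-2}=0, p_{-1}=1, q_{-2}=1, q_{-1}=0):
  i=0: a_0=6, p_0 = 6*1 + 0 = 6, q_0 = 6*0 + 1 = 1.
  i=1: a_1=12, p_1 = 12*6 + 1 = 73, q_1 = 12*1 + 0 = 12.
Indeed p_0^2 - 37*q_0^2 = 36 - 37 = -1, not +1.
Check: 73^2 - 37*12^2 = 5329 - 5328 = 1, so (x, y) = (73, 12) solves the equation, and by the theorem it is the least positive solution.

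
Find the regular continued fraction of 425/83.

Run the Euclidean algorithm on 425 and 83; the successive quotients are the partial quotients a_0, a_1, ... (each step inverts the fractional part left over by the previous one):
  425 = 5*83 + 10, so a_0 = 5.
  83 = 8*10 + 3, so a_1 = 8.
  10 = 3*3 + 1, so a_2 = 3.
  3 = 3*1 + 0, so a_3 = 3.
The remainder reaches 0 after 4 divisions, so the expansion has 4 partial quotients, read off in order.

[5; 8, 3, 3]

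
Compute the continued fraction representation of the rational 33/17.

Run the Euclidean algorithm on 33 and 17; the successive quotients are the partial quotients a_0, a_1, ... (each step inverts the fractional part left over by the previous one):
  33 = 1*17 + 16, so a_0 = 1.
  17 = 1*16 + 1, so a_1 = 1.
  16 = 16*1 + 0, so a_2 = 16.
The remainder reaches 0 after 3 divisions, so the expansion has 3 partial quotients, read off in order.

[1; 1, 16]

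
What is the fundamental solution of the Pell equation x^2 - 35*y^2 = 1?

First expand sqrt(35) as a continued fraction. With x_i = (sqrt(35) + m_i)/d_i and (m_0, d_0) = (0, 1): a_0 = floor(sqrt(35)) = 5, since 5^2 = 25 <= 35 < 36 = 6^2.
Iterate m_{i+1} = d_i*a_i - m_i, d_{i+1} = (35 - m_{i+1}^2)/d_i, a_{i+1} = floor((a_0 + m_{i+1})/d_{i+1}):
  m_1 = 1*5 - 0 = 5, d_1 = (35 - 5^2)/1 = 10/1 = 10, a_1 = floor((5 + 5)/10) = 1.
  m_2 = 10*1 - 5 = 5, d_2 = (35 - 5^2)/10 = 10/10 = 1, a_2 = floor((5 + 5)/1) = 10.
  m_3 = 1*10 - 5 = 5, d_3 = (35 - 5^2)/1 = 10/1 = 10: (m_3, d_3) = (m_1, d_1) = (5, 10), so from here the quotients repeat a_1, a_2; the period length is 2.
So sqrt(35) = [5; (1, 10)] with period length k = 2.
k is even, so the fundamental solution of x^2 - 35y^2 = 1 is (p_{k-1}, q_{k-1}) = (p_1, q_1); compute convergents through index 1.
Convergents (p_i = a_i*p_{i-1} + p_{i-2}, q_i = a_i*q_{i-1} + q_{i-2} with p_{-2}=0, p_{-1}=1, q_{-2}=1, q_{-1}=0):
  i=0: a_0=5, p_0 = 5*1 + 0 = 5, q_0 = 5*0 + 1 = 1.
  i=1: a_1=1, p_1 = 1*5 + 1 = 6, q_1 = 1*1 + 0 = 1.
Check: 6^2 - 35*1^2 = 36 - 35 = 1, so (x, y) = (6, 1) solves the equation, and by the theorem it is the least positive solution.

(x, y) = (6, 1)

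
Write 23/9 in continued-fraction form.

[2; 1, 1, 4]

Run the Euclidean algorithm on 23 and 9; the successive quotients are the partial quotients a_0, a_1, ... (each step inverts the fractional part left over by the previous one):
  23 = 2*9 + 5, so a_0 = 2.
  9 = 1*5 + 4, so a_1 = 1.
  5 = 1*4 + 1, so a_2 = 1.
  4 = 4*1 + 0, so a_3 = 4.
The remainder reaches 0 after 4 divisions, so the expansion has 4 partial quotients, read off in order.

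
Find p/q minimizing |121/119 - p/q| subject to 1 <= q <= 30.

31/30

Expand x = 121/119 as a continued fraction with the Euclidean algorithm:
  121 = 1*119 + 2, so a_0 = 1.
  119 = 59*2 + 1, so a_1 = 59.
  2 = 2*1 + 0, so a_2 = 2.
so x = [1; 59, 2].
Convergents (p_i = a_i*p_{i-1} + p_{i-2}, q_i = a_i*q_{i-1} + q_{i-2} with p_{-2}=0, p_{-1}=1, q_{-2}=1, q_{-1}=0), until the denominator exceeds 30:
  i=0: a_0=1, p_0 = 1*1 + 0 = 1, q_0 = 1*0 + 1 = 1.
  i=1: a_1=59, p_1 = 59*1 + 1 = 60, q_1 = 59*1 + 0 = 59.
q_1 = 59 > 30, so the last convergent with denominator <= 30 is p_0/q_0 = 1/1.
The closest fraction with denominator <= 30 is either p_0/q_0 or the intermediate fraction (k*p_0 + p_{-1})/(k*q_0 + q_{-1}) with the largest k >= 1 whose denominator stays <= 30; these approach x as k grows, and every other convergent or intermediate fraction in range is farther away.
Largest k: floor((30 - q_{-1})/q_0) = floor((30 - 0)/1) = 30 (using the seeds p_{-1} = 1, q_{-1} = 0).
That gives (30*1 + 1)/(30*1 + 0) = 31/30.
Compare the errors: |x - 1/1| = |121*1 - 1*119|/(119*1) = 2/119, and |x - 31/30| = |121*30 - 31*119|/(119*30) = 59/3570.
Cross-multiplying, 59*119 = 7021 < 7140 = 2*3570, so 59/3570 is smaller: the intermediate fraction 31/30 is closer to x than 1/1.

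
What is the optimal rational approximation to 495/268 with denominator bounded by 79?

Expand x = 495/268 as a continued fraction with the Euclidean algorithm:
  495 = 1*268 + 227, so a_0 = 1.
  268 = 1*227 + 41, so a_1 = 1.
  227 = 5*41 + 22, so a_2 = 5.
  41 = 1*22 + 19, so a_3 = 1.
  22 = 1*19 + 3, so a_4 = 1.
  19 = 6*3 + 1, so a_5 = 6.
  3 = 3*1 + 0, so a_6 = 3.
so x = [1; 1, 5, 1, 1, 6, 3].
Convergents (p_i = a_i*p_{i-1} + p_{i-2}, q_i = a_i*q_{i-1} + q_{i-2} with p_{-2}=0, p_{-1}=1, q_{-2}=1, q_{-1}=0), until the denominator exceeds 79:
  i=0: a_0=1, p_0 = 1*1 + 0 = 1, q_0 = 1*0 + 1 = 1.
  i=1: a_1=1, p_1 = 1*1 + 1 = 2, q_1 = 1*1 + 0 = 1.
  i=2: a_2=5, p_2 = 5*2 + 1 = 11, q_2 = 5*1 + 1 = 6.
  i=3: a_3=1, p_3 = 1*11 + 2 = 13, q_3 = 1*6 + 1 = 7.
  i=4: a_4=1, p_4 = 1*13 + 11 = 24, q_4 = 1*7 + 6 = 13.
  i=5: a_5=6, p_5 = 6*24 + 13 = 157, q_5 = 6*13 + 7 = 85.
q_5 = 85 > 79, so the last convergent with denominator <= 79 is p_4/q_4 = 24/13.
The closest fraction with denominator <= 79 is either p_4/q_4 or the intermediate fraction (k*p_4 + p_3)/(k*q_4 + q_3) with the largest k >= 1 whose denominator stays <= 79; these approach x as k grows, and every other convergent or intermediate fraction in range is farther away.
Largest k: floor((79 - q_3)/q_4) = floor((79 - 7)/13) = 5.
That gives (5*24 + 13)/(5*13 + 7) = 133/72.
Compare the errors: |x - 24/13| = |495*13 - 24*268|/(268*13) = 3/3484, and |x - 133/72| = |495*72 - 133*268|/(268*72) = 4/19296.
Cross-multiplying, 4*3484 = 13936 < 57888 = 3*19296, so 4/19296 is smaller: the intermediate fraction 133/72 is closer to x than 24/13.

133/72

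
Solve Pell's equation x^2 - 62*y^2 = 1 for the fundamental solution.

First expand sqrt(62) as a continued fraction. With x_i = (sqrt(62) + m_i)/d_i and (m_0, d_0) = (0, 1): a_0 = floor(sqrt(62)) = 7, since 7^2 = 49 <= 62 < 64 = 8^2.
Iterate m_{i+1} = d_i*a_i - m_i, d_{i+1} = (62 - m_{i+1}^2)/d_i, a_{i+1} = floor((a_0 + m_{i+1})/d_{i+1}):
  m_1 = 1*7 - 0 = 7, d_1 = (62 - 7^2)/1 = 13/1 = 13, a_1 = floor((7 + 7)/13) = 1.
  m_2 = 13*1 - 7 = 6, d_2 = (62 - 6^2)/13 = 26/13 = 2, a_2 = floor((7 + 6)/2) = 6.
  m_3 = 2*6 - 6 = 6, d_3 = (62 - 6^2)/2 = 26/2 = 13, a_3 = floor((7 + 6)/13) = 1.
  m_4 = 13*1 - 6 = 7, d_4 = (62 - 7^2)/13 = 13/13 = 1, a_4 = floor((7 + 7)/1) = 14.
  m_5 = 1*14 - 7 = 7, d_5 = (62 - 7^2)/1 = 13/1 = 13: (m_5, d_5) = (m_1, d_1) = (7, 13), so from here the quotients repeat a_1, ..., a_4; the period length is 4.
So sqrt(62) = [7; (1, 6, 1, 14)] with period length k = 4.
k is even, so the fundamental solution of x^2 - 62y^2 = 1 is (p_{k-1}, q_{k-1}) = (p_3, q_3); compute convergents through index 3.
Convergents (p_i = a_i*p_{i-1} + p_{i-2}, q_i = a_i*q_{i-1} + q_{i-2} with p_{-2}=0, p_{-1}=1, q_{-2}=1, q_{-1}=0):
  i=0: a_0=7, p_0 = 7*1 + 0 = 7, q_0 = 7*0 + 1 = 1.
  i=1: a_1=1, p_1 = 1*7 + 1 = 8, q_1 = 1*1 + 0 = 1.
  i=2: a_2=6, p_2 = 6*8 + 7 = 55, q_2 = 6*1 + 1 = 7.
  i=3: a_3=1, p_3 = 1*55 + 8 = 63, q_3 = 1*7 + 1 = 8.
Check: 63^2 - 62*8^2 = 3969 - 3968 = 1, so (x, y) = (63, 8) solves the equation, and by the theorem it is the least positive solution.

(x, y) = (63, 8)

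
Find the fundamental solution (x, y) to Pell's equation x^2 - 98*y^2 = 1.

First expand sqrt(98) as a continued fraction. With x_i = (sqrt(98) + m_i)/d_i and (m_0, d_0) = (0, 1): a_0 = floor(sqrt(98)) = 9, since 9^2 = 81 <= 98 < 100 = 10^2.
Iterate m_{i+1} = d_i*a_i - m_i, d_{i+1} = (98 - m_{i+1}^2)/d_i, a_{i+1} = floor((a_0 + m_{i+1})/d_{i+1}):
  m_1 = 1*9 - 0 = 9, d_1 = (98 - 9^2)/1 = 17/1 = 17, a_1 = floor((9 + 9)/17) = 1.
  m_2 = 17*1 - 9 = 8, d_2 = (98 - 8^2)/17 = 34/17 = 2, a_2 = floor((9 + 8)/2) = 8.
  m_3 = 2*8 - 8 = 8, d_3 = (98 - 8^2)/2 = 34/2 = 17, a_3 = floor((9 + 8)/17) = 1.
  m_4 = 17*1 - 8 = 9, d_4 = (98 - 9^2)/17 = 17/17 = 1, a_4 = floor((9 + 9)/1) = 18.
  m_5 = 1*18 - 9 = 9, d_5 = (98 - 9^2)/1 = 17/1 = 17: (m_5, d_5) = (m_1, d_1) = (9, 17), so from here the quotients repeat a_1, ..., a_4; the period length is 4.
So sqrt(98) = [9; (1, 8, 1, 18)] with period length k = 4.
k is even, so the fundamental solution of x^2 - 98y^2 = 1 is (p_{k-1}, q_{k-1}) = (p_3, q_3); compute convergents through index 3.
Convergents (p_i = a_i*p_{i-1} + p_{i-2}, q_i = a_i*q_{i-1} + q_{i-2} with p_{-2}=0, p_{-1}=1, q_{-2}=1, q_{-1}=0):
  i=0: a_0=9, p_0 = 9*1 + 0 = 9, q_0 = 9*0 + 1 = 1.
  i=1: a_1=1, p_1 = 1*9 + 1 = 10, q_1 = 1*1 + 0 = 1.
  i=2: a_2=8, p_2 = 8*10 + 9 = 89, q_2 = 8*1 + 1 = 9.
  i=3: a_3=1, p_3 = 1*89 + 10 = 99, q_3 = 1*9 + 1 = 10.
Check: 99^2 - 98*10^2 = 9801 - 9800 = 1, so (x, y) = (99, 10) solves the equation, and by the theorem it is the least positive solution.

(x, y) = (99, 10)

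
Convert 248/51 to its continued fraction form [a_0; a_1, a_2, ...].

[4; 1, 6, 3, 2]

Run the Euclidean algorithm on 248 and 51; the successive quotients are the partial quotients a_0, a_1, ... (each step inverts the fractional part left over by the previous one):
  248 = 4*51 + 44, so a_0 = 4.
  51 = 1*44 + 7, so a_1 = 1.
  44 = 6*7 + 2, so a_2 = 6.
  7 = 3*2 + 1, so a_3 = 3.
  2 = 2*1 + 0, so a_4 = 2.
The remainder reaches 0 after 5 divisions, so the expansion has 5 partial quotients, read off in order.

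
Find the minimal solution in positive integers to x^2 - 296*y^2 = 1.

(x, y) = (3699, 215)

First expand sqrt(296) as a continued fraction. With x_i = (sqrt(296) + m_i)/d_i and (m_0, d_0) = (0, 1): a_0 = floor(sqrt(296)) = 17, since 17^2 = 289 <= 296 < 324 = 18^2.
Iterate m_{i+1} = d_i*a_i - m_i, d_{i+1} = (296 - m_{i+1}^2)/d_i, a_{i+1} = floor((a_0 + m_{i+1})/d_{i+1}):
  m_1 = 1*17 - 0 = 17, d_1 = (296 - 17^2)/1 = 7/1 = 7, a_1 = floor((17 + 17)/7) = 4.
  m_2 = 7*4 - 17 = 11, d_2 = (296 - 11^2)/7 = 175/7 = 25, a_2 = floor((17 + 11)/25) = 1.
  m_3 = 25*1 - 11 = 14, d_3 = (296 - 14^2)/25 = 100/25 = 4, a_3 = floor((17 + 14)/4) = 7.
  m_4 = 4*7 - 14 = 14, d_4 = (296 - 14^2)/4 = 100/4 = 25, a_4 = floor((17 + 14)/25) = 1.
  m_5 = 25*1 - 14 = 11, d_5 = (296 - 11^2)/25 = 175/25 = 7, a_5 = floor((17 + 11)/7) = 4.
  m_6 = 7*4 - 11 = 17, d_6 = (296 - 17^2)/7 = 7/7 = 1, a_6 = floor((17 + 17)/1) = 34.
  m_7 = 1*34 - 17 = 17, d_7 = (296 - 17^2)/1 = 7/1 = 7: (m_7, d_7) = (m_1, d_1) = (17, 7), so from here the quotients repeat a_1, ..., a_6; the period length is 6.
So sqrt(296) = [17; (4, 1, 7, 1, 4, 34)] with period length k = 6.
k is even, so the fundamental solution of x^2 - 296y^2 = 1 is (p_{k-1}, q_{k-1}) = (p_5, q_5); compute convergents through index 5.
Convergents (p_i = a_i*p_{i-1} + p_{i-2}, q_i = a_i*q_{i-1} + q_{i-2} with p_{-2}=0, p_{-1}=1, q_{-2}=1, q_{-1}=0):
  i=0: a_0=17, p_0 = 17*1 + 0 = 17, q_0 = 17*0 + 1 = 1.
  i=1: a_1=4, p_1 = 4*17 + 1 = 69, q_1 = 4*1 + 0 = 4.
  i=2: a_2=1, p_2 = 1*69 + 17 = 86, q_2 = 1*4 + 1 = 5.
  i=3: a_3=7, p_3 = 7*86 + 69 = 671, q_3 = 7*5 + 4 = 39.
  i=4: a_4=1, p_4 = 1*671 + 86 = 757, q_4 = 1*39 + 5 = 44.
  i=5: a_5=4, p_5 = 4*757 + 671 = 3699, q_5 = 4*44 + 39 = 215.
Check: 3699^2 - 296*215^2 = 13682601 - 13682600 = 1, so (x, y) = (3699, 215) solves the equation, and by the theorem it is the least positive solution.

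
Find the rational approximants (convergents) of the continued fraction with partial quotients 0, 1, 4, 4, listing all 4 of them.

0/1, 1/1, 4/5, 17/21

Using the convergent recurrence p_i = a_i*p_{i-1} + p_{i-2}, q_i = a_i*q_{i-1} + q_{i-2} with p_{-2}=0, p_{-1}=1, q_{-2}=1, q_{-1}=0:
  i=0: a_0=0, p_0 = 0*1 + 0 = 0, q_0 = 0*0 + 1 = 1.
  i=1: a_1=1, p_1 = 1*0 + 1 = 1, q_1 = 1*1 + 0 = 1.
  i=2: a_2=4, p_2 = 4*1 + 0 = 4, q_2 = 4*1 + 1 = 5.
  i=3: a_3=4, p_3 = 4*4 + 1 = 17, q_3 = 4*5 + 1 = 21.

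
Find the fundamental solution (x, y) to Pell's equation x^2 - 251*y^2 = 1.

First expand sqrt(251) as a continued fraction. With x_i = (sqrt(251) + m_i)/d_i and (m_0, d_0) = (0, 1): a_0 = floor(sqrt(251)) = 15, since 15^2 = 225 <= 251 < 256 = 16^2.
Iterate m_{i+1} = d_i*a_i - m_i, d_{i+1} = (251 - m_{i+1}^2)/d_i, a_{i+1} = floor((a_0 + m_{i+1})/d_{i+1}):
  m_1 = 1*15 - 0 = 15, d_1 = (251 - 15^2)/1 = 26/1 = 26, a_1 = floor((15 + 15)/26) = 1.
  m_2 = 26*1 - 15 = 11, d_2 = (251 - 11^2)/26 = 130/26 = 5, a_2 = floor((15 + 11)/5) = 5.
  m_3 = 5*5 - 11 = 14, d_3 = (251 - 14^2)/5 = 55/5 = 11, a_3 = floor((15 + 14)/11) = 2.
  m_4 = 11*2 - 14 = 8, d_4 = (251 - 8^2)/11 = 187/11 = 17, a_4 = floor((15 + 8)/17) = 1.
  m_5 = 17*1 - 8 = 9, d_5 = (251 - 9^2)/17 = 170/17 = 10, a_5 = floor((15 + 9)/10) = 2.
  m_6 = 10*2 - 9 = 11, d_6 = (251 - 11^2)/10 = 130/10 = 13, a_6 = floor((15 + 11)/13) = 2.
  m_7 = 13*2 - 11 = 15, d_7 = (251 - 15^2)/13 = 26/13 = 2, a_7 = floor((15 + 15)/2) = 15.
  m_8 = 2*15 - 15 = 15, d_8 = (251 - 15^2)/2 = 26/2 = 13, a_8 = floor((15 + 15)/13) = 2.
  m_9 = 13*2 - 15 = 11, d_9 = (251 - 11^2)/13 = 130/13 = 10, a_9 = floor((15 + 11)/10) = 2.
  m_10 = 10*2 - 11 = 9, d_10 = (251 - 9^2)/10 = 170/10 = 17, a_10 = floor((15 + 9)/17) = 1.
  m_11 = 17*1 - 9 = 8, d_11 = (251 - 8^2)/17 = 187/17 = 11, a_11 = floor((15 + 8)/11) = 2.
  m_12 = 11*2 - 8 = 14, d_12 = (251 - 14^2)/11 = 55/11 = 5, a_12 = floor((15 + 14)/5) = 5.
  m_13 = 5*5 - 14 = 11, d_13 = (251 - 11^2)/5 = 130/5 = 26, a_13 = floor((15 + 11)/26) = 1.
  m_14 = 26*1 - 11 = 15, d_14 = (251 - 15^2)/26 = 26/26 = 1, a_14 = floor((15 + 15)/1) = 30.
  m_15 = 1*30 - 15 = 15, d_15 = (251 - 15^2)/1 = 26/1 = 26: (m_15, d_15) = (m_1, d_1) = (15, 26), so from here the quotients repeat a_1, ..., a_14; the period length is 14.
So sqrt(251) = [15; (1, 5, 2, 1, 2, 2, 15, 2, 2, 1, 2, 5, 1, 30)] with period length k = 14.
k is even, so the fundamental solution of x^2 - 251y^2 = 1 is (p_{k-1}, q_{k-1}) = (p_13, q_13); compute convergents through index 13.
Convergents (p_i = a_i*p_{i-1} + p_{i-2}, q_i = a_i*q_{i-1} + q_{i-2} with p_{-2}=0, p_{-1}=1, q_{-2}=1, q_{-1}=0):
  i=0: a_0=15, p_0 = 15*1 + 0 = 15, q_0 = 15*0 + 1 = 1.
  i=1: a_1=1, p_1 = 1*15 + 1 = 16, q_1 = 1*1 + 0 = 1.
  i=2: a_2=5, p_2 = 5*16 + 15 = 95, q_2 = 5*1 + 1 = 6.
  i=3: a_3=2, p_3 = 2*95 + 16 = 206, q_3 = 2*6 + 1 = 13.
  i=4: a_4=1, p_4 = 1*206 + 95 = 301, q_4 = 1*13 + 6 = 19.
  i=5: a_5=2, p_5 = 2*301 + 206 = 808, q_5 = 2*19 + 13 = 51.
  i=6: a_6=2, p_6 = 2*808 + 301 = 1917, q_6 = 2*51 + 19 = 121.
  i=7: a_7=15, p_7 = 15*1917 + 808 = 29563, q_7 = 15*121 + 51 = 1866.
  i=8: a_8=2, p_8 = 2*29563 + 1917 = 61043, q_8 = 2*1866 + 121 = 3853.
  i=9: a_9=2, p_9 = 2*61043 + 29563 = 151649, q_9 = 2*3853 + 1866 = 9572.
  i=10: a_10=1, p_10 = 1*151649 + 61043 = 212692, q_10 = 1*9572 + 3853 = 13425.
  i=11: a_11=2, p_11 = 2*212692 + 151649 = 577033, q_11 = 2*13425 + 9572 = 36422.
  i=12: a_12=5, p_12 = 5*577033 + 212692 = 3097857, q_12 = 5*36422 + 13425 = 195535.
  i=13: a_13=1, p_13 = 1*3097857 + 577033 = 3674890, q_13 = 1*195535 + 36422 = 231957.
Check: 3674890^2 - 251*231957^2 = 13504816512100 - 13504816512099 = 1, so (x, y) = (3674890, 231957) solves the equation, and by the theorem it is the least positive solution.

(x, y) = (3674890, 231957)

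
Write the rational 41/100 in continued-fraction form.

Run the Euclidean algorithm on 41 and 100; the successive quotients are the partial quotients a_0, a_1, ... (each step inverts the fractional part left over by the previous one):
  41 = 0*100 + 41, so a_0 = 0.
  100 = 2*41 + 18, so a_1 = 2.
  41 = 2*18 + 5, so a_2 = 2.
  18 = 3*5 + 3, so a_3 = 3.
  5 = 1*3 + 2, so a_4 = 1.
  3 = 1*2 + 1, so a_5 = 1.
  2 = 2*1 + 0, so a_6 = 2.
The remainder reaches 0 after 7 divisions, so the expansion has 7 partial quotients, read off in order.

[0; 2, 2, 3, 1, 1, 2]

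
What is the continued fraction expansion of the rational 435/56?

[7; 1, 3, 3, 4]

Run the Euclidean algorithm on 435 and 56; the successive quotients are the partial quotients a_0, a_1, ... (each step inverts the fractional part left over by the previous one):
  435 = 7*56 + 43, so a_0 = 7.
  56 = 1*43 + 13, so a_1 = 1.
  43 = 3*13 + 4, so a_2 = 3.
  13 = 3*4 + 1, so a_3 = 3.
  4 = 4*1 + 0, so a_4 = 4.
The remainder reaches 0 after 5 divisions, so the expansion has 5 partial quotients, read off in order.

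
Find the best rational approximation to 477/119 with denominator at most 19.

4/1

Expand x = 477/119 as a continued fraction with the Euclidean algorithm:
  477 = 4*119 + 1, so a_0 = 4.
  119 = 119*1 + 0, so a_1 = 119.
so x = [4; 119].
Convergents (p_i = a_i*p_{i-1} + p_{i-2}, q_i = a_i*q_{i-1} + q_{i-2} with p_{-2}=0, p_{-1}=1, q_{-2}=1, q_{-1}=0), until the denominator exceeds 19:
  i=0: a_0=4, p_0 = 4*1 + 0 = 4, q_0 = 4*0 + 1 = 1.
  i=1: a_1=119, p_1 = 119*4 + 1 = 477, q_1 = 119*1 + 0 = 119.
q_1 = 119 > 19, so the last convergent with denominator <= 19 is p_0/q_0 = 4/1.
The closest fraction with denominator <= 19 is either p_0/q_0 or the intermediate fraction (k*p_0 + p_{-1})/(k*q_0 + q_{-1}) with the largest k >= 1 whose denominator stays <= 19; these approach x as k grows, and every other convergent or intermediate fraction in range is farther away.
Largest k: floor((19 - q_{-1})/q_0) = floor((19 - 0)/1) = 19 (using the seeds p_{-1} = 1, q_{-1} = 0).
That gives (19*4 + 1)/(19*1 + 0) = 77/19.
Compare the errors: |x - 4/1| = |477*1 - 4*119|/(119*1) = 1/119, and |x - 77/19| = |477*19 - 77*119|/(119*19) = 100/2261.
Cross-multiplying, 1*2261 = 2261 < 11900 = 100*119, so 1/119 is smaller: the convergent 4/1 is closer to x than 77/19.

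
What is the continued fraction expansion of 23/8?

[2; 1, 7]

Run the Euclidean algorithm on 23 and 8; the successive quotients are the partial quotients a_0, a_1, ... (each step inverts the fractional part left over by the previous one):
  23 = 2*8 + 7, so a_0 = 2.
  8 = 1*7 + 1, so a_1 = 1.
  7 = 7*1 + 0, so a_2 = 7.
The remainder reaches 0 after 3 divisions, so the expansion has 3 partial quotients, read off in order.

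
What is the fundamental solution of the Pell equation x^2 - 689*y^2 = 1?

First expand sqrt(689) as a continued fraction. With x_i = (sqrt(689) + m_i)/d_i and (m_0, d_0) = (0, 1): a_0 = floor(sqrt(689)) = 26, since 26^2 = 676 <= 689 < 729 = 27^2.
Iterate m_{i+1} = d_i*a_i - m_i, d_{i+1} = (689 - m_{i+1}^2)/d_i, a_{i+1} = floor((a_0 + m_{i+1})/d_{i+1}):
  m_1 = 1*26 - 0 = 26, d_1 = (689 - 26^2)/1 = 13/1 = 13, a_1 = floor((26 + 26)/13) = 4.
  m_2 = 13*4 - 26 = 26, d_2 = (689 - 26^2)/13 = 13/13 = 1, a_2 = floor((26 + 26)/1) = 52.
  m_3 = 1*52 - 26 = 26, d_3 = (689 - 26^2)/1 = 13/1 = 13: (m_3, d_3) = (m_1, d_1) = (26, 13), so from here the quotients repeat a_1, a_2; the period length is 2.
So sqrt(689) = [26; (4, 52)] with period length k = 2.
k is even, so the fundamental solution of x^2 - 689y^2 = 1 is (p_{k-1}, q_{k-1}) = (p_1, q_1); compute convergents through index 1.
Convergents (p_i = a_i*p_{i-1} + p_{i-2}, q_i = a_i*q_{i-1} + q_{i-2} with p_{-2}=0, p_{-1}=1, q_{-2}=1, q_{-1}=0):
  i=0: a_0=26, p_0 = 26*1 + 0 = 26, q_0 = 26*0 + 1 = 1.
  i=1: a_1=4, p_1 = 4*26 + 1 = 105, q_1 = 4*1 + 0 = 4.
Check: 105^2 - 689*4^2 = 11025 - 11024 = 1, so (x, y) = (105, 4) solves the equation, and by the theorem it is the least positive solution.

(x, y) = (105, 4)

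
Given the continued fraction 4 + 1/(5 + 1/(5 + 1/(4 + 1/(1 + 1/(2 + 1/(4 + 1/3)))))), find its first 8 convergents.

Using the convergent recurrence p_i = a_i*p_{i-1} + p_{i-2}, q_i = a_i*q_{i-1} + q_{i-2} with p_{-2}=0, p_{-1}=1, q_{-2}=1, q_{-1}=0:
  i=0: a_0=4, p_0 = 4*1 + 0 = 4, q_0 = 4*0 + 1 = 1.
  i=1: a_1=5, p_1 = 5*4 + 1 = 21, q_1 = 5*1 + 0 = 5.
  i=2: a_2=5, p_2 = 5*21 + 4 = 109, q_2 = 5*5 + 1 = 26.
  i=3: a_3=4, p_3 = 4*109 + 21 = 457, q_3 = 4*26 + 5 = 109.
  i=4: a_4=1, p_4 = 1*457 + 109 = 566, q_4 = 1*109 + 26 = 135.
  i=5: a_5=2, p_5 = 2*566 + 457 = 1589, q_5 = 2*135 + 109 = 379.
  i=6: a_6=4, p_6 = 4*1589 + 566 = 6922, q_6 = 4*379 + 135 = 1651.
  i=7: a_7=3, p_7 = 3*6922 + 1589 = 22355, q_7 = 3*1651 + 379 = 5332.

4/1, 21/5, 109/26, 457/109, 566/135, 1589/379, 6922/1651, 22355/5332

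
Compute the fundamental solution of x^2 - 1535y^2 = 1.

First expand sqrt(1535) as a continued fraction. With x_i = (sqrt(1535) + m_i)/d_i and (m_0, d_0) = (0, 1): a_0 = floor(sqrt(1535)) = 39, since 39^2 = 1521 <= 1535 < 1600 = 40^2.
Iterate m_{i+1} = d_i*a_i - m_i, d_{i+1} = (1535 - m_{i+1}^2)/d_i, a_{i+1} = floor((a_0 + m_{i+1})/d_{i+1}):
  m_1 = 1*39 - 0 = 39, d_1 = (1535 - 39^2)/1 = 14/1 = 14, a_1 = floor((39 + 39)/14) = 5.
  m_2 = 14*5 - 39 = 31, d_2 = (1535 - 31^2)/14 = 574/14 = 41, a_2 = floor((39 + 31)/41) = 1.
  m_3 = 41*1 - 31 = 10, d_3 = (1535 - 10^2)/41 = 1435/41 = 35, a_3 = floor((39 + 10)/35) = 1.
  m_4 = 35*1 - 10 = 25, d_4 = (1535 - 25^2)/35 = 910/35 = 26, a_4 = floor((39 + 25)/26) = 2.
  m_5 = 26*2 - 25 = 27, d_5 = (1535 - 27^2)/26 = 806/26 = 31, a_5 = floor((39 + 27)/31) = 2.
  m_6 = 31*2 - 27 = 35, d_6 = (1535 - 35^2)/31 = 310/31 = 10, a_6 = floor((39 + 35)/10) = 7.
  m_7 = 10*7 - 35 = 35, d_7 = (1535 - 35^2)/10 = 310/10 = 31, a_7 = floor((39 + 35)/31) = 2.
  m_8 = 31*2 - 35 = 27, d_8 = (1535 - 27^2)/31 = 806/31 = 26, a_8 = floor((39 + 27)/26) = 2.
  m_9 = 26*2 - 27 = 25, d_9 = (1535 - 25^2)/26 = 910/26 = 35, a_9 = floor((39 + 25)/35) = 1.
  m_10 = 35*1 - 25 = 10, d_10 = (1535 - 10^2)/35 = 1435/35 = 41, a_10 = floor((39 + 10)/41) = 1.
  m_11 = 41*1 - 10 = 31, d_11 = (1535 - 31^2)/41 = 574/41 = 14, a_11 = floor((39 + 31)/14) = 5.
  m_12 = 14*5 - 31 = 39, d_12 = (1535 - 39^2)/14 = 14/14 = 1, a_12 = floor((39 + 39)/1) = 78.
  m_13 = 1*78 - 39 = 39, d_13 = (1535 - 39^2)/1 = 14/1 = 14: (m_13, d_13) = (m_1, d_1) = (39, 14), so from here the quotients repeat a_1, ..., a_12; the period length is 12.
So sqrt(1535) = [39; (5, 1, 1, 2, 2, 7, 2, 2, 1, 1, 5, 78)] with period length k = 12.
k is even, so the fundamental solution of x^2 - 1535y^2 = 1 is (p_{k-1}, q_{k-1}) = (p_11, q_11); compute convergents through index 11.
Convergents (p_i = a_i*p_{i-1} + p_{i-2}, q_i = a_i*q_{i-1} + q_{i-2} with p_{-2}=0, p_{-1}=1, q_{-2}=1, q_{-1}=0):
  i=0: a_0=39, p_0 = 39*1 + 0 = 39, q_0 = 39*0 + 1 = 1.
  i=1: a_1=5, p_1 = 5*39 + 1 = 196, q_1 = 5*1 + 0 = 5.
  i=2: a_2=1, p_2 = 1*196 + 39 = 235, q_2 = 1*5 + 1 = 6.
  i=3: a_3=1, p_3 = 1*235 + 196 = 431, q_3 = 1*6 + 5 = 11.
  i=4: a_4=2, p_4 = 2*431 + 235 = 1097, q_4 = 2*11 + 6 = 28.
  i=5: a_5=2, p_5 = 2*1097 + 431 = 2625, q_5 = 2*28 + 11 = 67.
  i=6: a_6=7, p_6 = 7*2625 + 1097 = 19472, q_6 = 7*67 + 28 = 497.
  i=7: a_7=2, p_7 = 2*19472 + 2625 = 41569, q_7 = 2*497 + 67 = 1061.
  i=8: a_8=2, p_8 = 2*41569 + 19472 = 102610, q_8 = 2*1061 + 497 = 2619.
  i=9: a_9=1, p_9 = 1*102610 + 41569 = 144179, q_9 = 1*2619 + 1061 = 3680.
  i=10: a_10=1, p_10 = 1*144179 + 102610 = 246789, q_10 = 1*3680 + 2619 = 6299.
  i=11: a_11=5, p_11 = 5*246789 + 144179 = 1378124, q_11 = 5*6299 + 3680 = 35175.
Check: 1378124^2 - 1535*35175^2 = 1899225759376 - 1899225759375 = 1, so (x, y) = (1378124, 35175) solves the equation, and by the theorem it is the least positive solution.

(x, y) = (1378124, 35175)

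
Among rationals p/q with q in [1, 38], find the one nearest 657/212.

31/10

Expand x = 657/212 as a continued fraction with the Euclidean algorithm:
  657 = 3*212 + 21, so a_0 = 3.
  212 = 10*21 + 2, so a_1 = 10.
  21 = 10*2 + 1, so a_2 = 10.
  2 = 2*1 + 0, so a_3 = 2.
so x = [3; 10, 10, 2].
Convergents (p_i = a_i*p_{i-1} + p_{i-2}, q_i = a_i*q_{i-1} + q_{i-2} with p_{-2}=0, p_{-1}=1, q_{-2}=1, q_{-1}=0), until the denominator exceeds 38:
  i=0: a_0=3, p_0 = 3*1 + 0 = 3, q_0 = 3*0 + 1 = 1.
  i=1: a_1=10, p_1 = 10*3 + 1 = 31, q_1 = 10*1 + 0 = 10.
  i=2: a_2=10, p_2 = 10*31 + 3 = 313, q_2 = 10*10 + 1 = 101.
q_2 = 101 > 38, so the last convergent with denominator <= 38 is p_1/q_1 = 31/10.
The closest fraction with denominator <= 38 is either p_1/q_1 or the intermediate fraction (k*p_1 + p_0)/(k*q_1 + q_0) with the largest k >= 1 whose denominator stays <= 38; these approach x as k grows, and every other convergent or intermediate fraction in range is farther away.
Largest k: floor((38 - q_0)/q_1) = floor((38 - 1)/10) = 3.
That gives (3*31 + 3)/(3*10 + 1) = 96/31.
Compare the errors: |x - 31/10| = |657*10 - 31*212|/(212*10) = 2/2120, and |x - 96/31| = |657*31 - 96*212|/(212*31) = 15/6572.
Cross-multiplying, 2*6572 = 13144 < 31800 = 15*2120, so 2/2120 is smaller: the convergent 31/10 is closer to x than 96/31.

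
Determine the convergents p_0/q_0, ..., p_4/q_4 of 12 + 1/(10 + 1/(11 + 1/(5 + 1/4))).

12/1, 121/10, 1343/111, 6836/565, 28687/2371

Using the convergent recurrence p_i = a_i*p_{i-1} + p_{i-2}, q_i = a_i*q_{i-1} + q_{i-2} with p_{-2}=0, p_{-1}=1, q_{-2}=1, q_{-1}=0:
  i=0: a_0=12, p_0 = 12*1 + 0 = 12, q_0 = 12*0 + 1 = 1.
  i=1: a_1=10, p_1 = 10*12 + 1 = 121, q_1 = 10*1 + 0 = 10.
  i=2: a_2=11, p_2 = 11*121 + 12 = 1343, q_2 = 11*10 + 1 = 111.
  i=3: a_3=5, p_3 = 5*1343 + 121 = 6836, q_3 = 5*111 + 10 = 565.
  i=4: a_4=4, p_4 = 4*6836 + 1343 = 28687, q_4 = 4*565 + 111 = 2371.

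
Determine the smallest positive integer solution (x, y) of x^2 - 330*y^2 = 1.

First expand sqrt(330) as a continued fraction. With x_i = (sqrt(330) + m_i)/d_i and (m_0, d_0) = (0, 1): a_0 = floor(sqrt(330)) = 18, since 18^2 = 324 <= 330 < 361 = 19^2.
Iterate m_{i+1} = d_i*a_i - m_i, d_{i+1} = (330 - m_{i+1}^2)/d_i, a_{i+1} = floor((a_0 + m_{i+1})/d_{i+1}):
  m_1 = 1*18 - 0 = 18, d_1 = (330 - 18^2)/1 = 6/1 = 6, a_1 = floor((18 + 18)/6) = 6.
  m_2 = 6*6 - 18 = 18, d_2 = (330 - 18^2)/6 = 6/6 = 1, a_2 = floor((18 + 18)/1) = 36.
  m_3 = 1*36 - 18 = 18, d_3 = (330 - 18^2)/1 = 6/1 = 6: (m_3, d_3) = (m_1, d_1) = (18, 6), so from here the quotients repeat a_1, a_2; the period length is 2.
So sqrt(330) = [18; (6, 36)] with period length k = 2.
k is even, so the fundamental solution of x^2 - 330y^2 = 1 is (p_{k-1}, q_{k-1}) = (p_1, q_1); compute convergents through index 1.
Convergents (p_i = a_i*p_{i-1} + p_{i-2}, q_i = a_i*q_{i-1} + q_{i-2} with p_{-2}=0, p_{-1}=1, q_{-2}=1, q_{-1}=0):
  i=0: a_0=18, p_0 = 18*1 + 0 = 18, q_0 = 18*0 + 1 = 1.
  i=1: a_1=6, p_1 = 6*18 + 1 = 109, q_1 = 6*1 + 0 = 6.
Check: 109^2 - 330*6^2 = 11881 - 11880 = 1, so (x, y) = (109, 6) solves the equation, and by the theorem it is the least positive solution.

(x, y) = (109, 6)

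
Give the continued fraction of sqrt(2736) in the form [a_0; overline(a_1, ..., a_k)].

Write x_i = (sqrt(2736) + m_i)/d_i with (m_0, d_0) = (0, 1). a_0 = floor(sqrt(2736)) = 52, since 52^2 = 2704 <= 2736 < 2809 = 53^2.
Iterate m_{i+1} = d_i*a_i - m_i, d_{i+1} = (2736 - m_{i+1}^2)/d_i, a_{i+1} = floor((a_0 + m_{i+1})/d_{i+1}):
  m_1 = 1*52 - 0 = 52, d_1 = (2736 - 52^2)/1 = 32/1 = 32, a_1 = floor((52 + 52)/32) = 3.
  m_2 = 32*3 - 52 = 44, d_2 = (2736 - 44^2)/32 = 800/32 = 25, a_2 = floor((52 + 44)/25) = 3.
  m_3 = 25*3 - 44 = 31, d_3 = (2736 - 31^2)/25 = 1775/25 = 71, a_3 = floor((52 + 31)/71) = 1.
  m_4 = 71*1 - 31 = 40, d_4 = (2736 - 40^2)/71 = 1136/71 = 16, a_4 = floor((52 + 40)/16) = 5.
  m_5 = 16*5 - 40 = 40, d_5 = (2736 - 40^2)/16 = 1136/16 = 71, a_5 = floor((52 + 40)/71) = 1.
  m_6 = 71*1 - 40 = 31, d_6 = (2736 - 31^2)/71 = 1775/71 = 25, a_6 = floor((52 + 31)/25) = 3.
  m_7 = 25*3 - 31 = 44, d_7 = (2736 - 44^2)/25 = 800/25 = 32, a_7 = floor((52 + 44)/32) = 3.
  m_8 = 32*3 - 44 = 52, d_8 = (2736 - 52^2)/32 = 32/32 = 1, a_8 = floor((52 + 52)/1) = 104.
  m_9 = 1*104 - 52 = 52, d_9 = (2736 - 52^2)/1 = 32/1 = 32: (m_9, d_9) = (m_1, d_1) = (52, 32), so from here the quotients repeat a_1, ..., a_8; the period length is 8.
Hence the expansion of sqrt(2736) is a_0 = 52 followed by the repeating block 3, 3, 1, 5, 1, 3, 3, 104 (period 8).

[52; overline(3, 3, 1, 5, 1, 3, 3, 104)]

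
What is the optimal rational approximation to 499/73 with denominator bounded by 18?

Expand x = 499/73 as a continued fraction with the Euclidean algorithm:
  499 = 6*73 + 61, so a_0 = 6.
  73 = 1*61 + 12, so a_1 = 1.
  61 = 5*12 + 1, so a_2 = 5.
  12 = 12*1 + 0, so a_3 = 12.
so x = [6; 1, 5, 12].
Convergents (p_i = a_i*p_{i-1} + p_{i-2}, q_i = a_i*q_{i-1} + q_{i-2} with p_{-2}=0, p_{-1}=1, q_{-2}=1, q_{-1}=0), until the denominator exceeds 18:
  i=0: a_0=6, p_0 = 6*1 + 0 = 6, q_0 = 6*0 + 1 = 1.
  i=1: a_1=1, p_1 = 1*6 + 1 = 7, q_1 = 1*1 + 0 = 1.
  i=2: a_2=5, p_2 = 5*7 + 6 = 41, q_2 = 5*1 + 1 = 6.
  i=3: a_3=12, p_3 = 12*41 + 7 = 499, q_3 = 12*6 + 1 = 73.
q_3 = 73 > 18, so the last convergent with denominator <= 18 is p_2/q_2 = 41/6.
The closest fraction with denominator <= 18 is either p_2/q_2 or the intermediate fraction (k*p_2 + p_1)/(k*q_2 + q_1) with the largest k >= 1 whose denominator stays <= 18; these approach x as k grows, and every other convergent or intermediate fraction in range is farther away.
Largest k: floor((18 - q_1)/q_2) = floor((18 - 1)/6) = 2.
That gives (2*41 + 7)/(2*6 + 1) = 89/13.
Compare the errors: |x - 41/6| = |499*6 - 41*73|/(73*6) = 1/438, and |x - 89/13| = |499*13 - 89*73|/(73*13) = 10/949.
Cross-multiplying, 1*949 = 949 < 4380 = 10*438, so 1/438 is smaller: the convergent 41/6 is closer to x than 89/13.

41/6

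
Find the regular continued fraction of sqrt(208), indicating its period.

Write x_i = (sqrt(208) + m_i)/d_i with (m_0, d_0) = (0, 1). a_0 = floor(sqrt(208)) = 14, since 14^2 = 196 <= 208 < 225 = 15^2.
Iterate m_{i+1} = d_i*a_i - m_i, d_{i+1} = (208 - m_{i+1}^2)/d_i, a_{i+1} = floor((a_0 + m_{i+1})/d_{i+1}):
  m_1 = 1*14 - 0 = 14, d_1 = (208 - 14^2)/1 = 12/1 = 12, a_1 = floor((14 + 14)/12) = 2.
  m_2 = 12*2 - 14 = 10, d_2 = (208 - 10^2)/12 = 108/12 = 9, a_2 = floor((14 + 10)/9) = 2.
  m_3 = 9*2 - 10 = 8, d_3 = (208 - 8^2)/9 = 144/9 = 16, a_3 = floor((14 + 8)/16) = 1.
  m_4 = 16*1 - 8 = 8, d_4 = (208 - 8^2)/16 = 144/16 = 9, a_4 = floor((14 + 8)/9) = 2.
  m_5 = 9*2 - 8 = 10, d_5 = (208 - 10^2)/9 = 108/9 = 12, a_5 = floor((14 + 10)/12) = 2.
  m_6 = 12*2 - 10 = 14, d_6 = (208 - 14^2)/12 = 12/12 = 1, a_6 = floor((14 + 14)/1) = 28.
  m_7 = 1*28 - 14 = 14, d_7 = (208 - 14^2)/1 = 12/1 = 12: (m_7, d_7) = (m_1, d_1) = (14, 12), so from here the quotients repeat a_1, ..., a_6; the period length is 6.
Hence the expansion of sqrt(208) is a_0 = 14 followed by the repeating block 2, 2, 1, 2, 2, 28 (period 6).

[14; (2, 2, 1, 2, 2, 28)]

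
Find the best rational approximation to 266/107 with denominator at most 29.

Expand x = 266/107 as a continued fraction with the Euclidean algorithm:
  266 = 2*107 + 52, so a_0 = 2.
  107 = 2*52 + 3, so a_1 = 2.
  52 = 17*3 + 1, so a_2 = 17.
  3 = 3*1 + 0, so a_3 = 3.
so x = [2; 2, 17, 3].
Convergents (p_i = a_i*p_{i-1} + p_{i-2}, q_i = a_i*q_{i-1} + q_{i-2} with p_{-2}=0, p_{-1}=1, q_{-2}=1, q_{-1}=0), until the denominator exceeds 29:
  i=0: a_0=2, p_0 = 2*1 + 0 = 2, q_0 = 2*0 + 1 = 1.
  i=1: a_1=2, p_1 = 2*2 + 1 = 5, q_1 = 2*1 + 0 = 2.
  i=2: a_2=17, p_2 = 17*5 + 2 = 87, q_2 = 17*2 + 1 = 35.
q_2 = 35 > 29, so the last convergent with denominator <= 29 is p_1/q_1 = 5/2.
The closest fraction with denominator <= 29 is either p_1/q_1 or the intermediate fraction (k*p_1 + p_0)/(k*q_1 + q_0) with the largest k >= 1 whose denominator stays <= 29; these approach x as k grows, and every other convergent or intermediate fraction in range is farther away.
Largest k: floor((29 - q_0)/q_1) = floor((29 - 1)/2) = 14.
That gives (14*5 + 2)/(14*2 + 1) = 72/29.
Compare the errors: |x - 5/2| = |266*2 - 5*107|/(107*2) = 3/214, and |x - 72/29| = |266*29 - 72*107|/(107*29) = 10/3103.
Cross-multiplying, 10*214 = 2140 < 9309 = 3*3103, so 10/3103 is smaller: the intermediate fraction 72/29 is closer to x than 5/2.

72/29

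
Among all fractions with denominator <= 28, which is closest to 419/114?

Expand x = 419/114 as a continued fraction with the Euclidean algorithm:
  419 = 3*114 + 77, so a_0 = 3.
  114 = 1*77 + 37, so a_1 = 1.
  77 = 2*37 + 3, so a_2 = 2.
  37 = 12*3 + 1, so a_3 = 12.
  3 = 3*1 + 0, so a_4 = 3.
so x = [3; 1, 2, 12, 3].
Convergents (p_i = a_i*p_{i-1} + p_{i-2}, q_i = a_i*q_{i-1} + q_{i-2} with p_{-2}=0, p_{-1}=1, q_{-2}=1, q_{-1}=0), until the denominator exceeds 28:
  i=0: a_0=3, p_0 = 3*1 + 0 = 3, q_0 = 3*0 + 1 = 1.
  i=1: a_1=1, p_1 = 1*3 + 1 = 4, q_1 = 1*1 + 0 = 1.
  i=2: a_2=2, p_2 = 2*4 + 3 = 11, q_2 = 2*1 + 1 = 3.
  i=3: a_3=12, p_3 = 12*11 + 4 = 136, q_3 = 12*3 + 1 = 37.
q_3 = 37 > 28, so the last convergent with denominator <= 28 is p_2/q_2 = 11/3.
The closest fraction with denominator <= 28 is either p_2/q_2 or the intermediate fraction (k*p_2 + p_1)/(k*q_2 + q_1) with the largest k >= 1 whose denominator stays <= 28; these approach x as k grows, and every other convergent or intermediate fraction in range is farther away.
Largest k: floor((28 - q_1)/q_2) = floor((28 - 1)/3) = 9.
That gives (9*11 + 4)/(9*3 + 1) = 103/28.
Compare the errors: |x - 11/3| = |419*3 - 11*114|/(114*3) = 3/342, and |x - 103/28| = |419*28 - 103*114|/(114*28) = 10/3192.
Cross-multiplying, 10*342 = 3420 < 9576 = 3*3192, so 10/3192 is smaller: the intermediate fraction 103/28 is closer to x than 11/3.

103/28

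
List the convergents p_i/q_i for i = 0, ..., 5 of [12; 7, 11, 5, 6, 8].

12/1, 85/7, 947/78, 4820/397, 29867/2460, 243756/20077

Using the convergent recurrence p_i = a_i*p_{i-1} + p_{i-2}, q_i = a_i*q_{i-1} + q_{i-2} with p_{-2}=0, p_{-1}=1, q_{-2}=1, q_{-1}=0:
  i=0: a_0=12, p_0 = 12*1 + 0 = 12, q_0 = 12*0 + 1 = 1.
  i=1: a_1=7, p_1 = 7*12 + 1 = 85, q_1 = 7*1 + 0 = 7.
  i=2: a_2=11, p_2 = 11*85 + 12 = 947, q_2 = 11*7 + 1 = 78.
  i=3: a_3=5, p_3 = 5*947 + 85 = 4820, q_3 = 5*78 + 7 = 397.
  i=4: a_4=6, p_4 = 6*4820 + 947 = 29867, q_4 = 6*397 + 78 = 2460.
  i=5: a_5=8, p_5 = 8*29867 + 4820 = 243756, q_5 = 8*2460 + 397 = 20077.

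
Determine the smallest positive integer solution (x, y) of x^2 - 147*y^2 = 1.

(x, y) = (97, 8)

First expand sqrt(147) as a continued fraction. With x_i = (sqrt(147) + m_i)/d_i and (m_0, d_0) = (0, 1): a_0 = floor(sqrt(147)) = 12, since 12^2 = 144 <= 147 < 169 = 13^2.
Iterate m_{i+1} = d_i*a_i - m_i, d_{i+1} = (147 - m_{i+1}^2)/d_i, a_{i+1} = floor((a_0 + m_{i+1})/d_{i+1}):
  m_1 = 1*12 - 0 = 12, d_1 = (147 - 12^2)/1 = 3/1 = 3, a_1 = floor((12 + 12)/3) = 8.
  m_2 = 3*8 - 12 = 12, d_2 = (147 - 12^2)/3 = 3/3 = 1, a_2 = floor((12 + 12)/1) = 24.
  m_3 = 1*24 - 12 = 12, d_3 = (147 - 12^2)/1 = 3/1 = 3: (m_3, d_3) = (m_1, d_1) = (12, 3), so from here the quotients repeat a_1, a_2; the period length is 2.
So sqrt(147) = [12; (8, 24)] with period length k = 2.
k is even, so the fundamental solution of x^2 - 147y^2 = 1 is (p_{k-1}, q_{k-1}) = (p_1, q_1); compute convergents through index 1.
Convergents (p_i = a_i*p_{i-1} + p_{i-2}, q_i = a_i*q_{i-1} + q_{i-2} with p_{-2}=0, p_{-1}=1, q_{-2}=1, q_{-1}=0):
  i=0: a_0=12, p_0 = 12*1 + 0 = 12, q_0 = 12*0 + 1 = 1.
  i=1: a_1=8, p_1 = 8*12 + 1 = 97, q_1 = 8*1 + 0 = 8.
Check: 97^2 - 147*8^2 = 9409 - 9408 = 1, so (x, y) = (97, 8) solves the equation, and by the theorem it is the least positive solution.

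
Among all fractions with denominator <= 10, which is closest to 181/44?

Expand x = 181/44 as a continued fraction with the Euclidean algorithm:
  181 = 4*44 + 5, so a_0 = 4.
  44 = 8*5 + 4, so a_1 = 8.
  5 = 1*4 + 1, so a_2 = 1.
  4 = 4*1 + 0, so a_3 = 4.
so x = [4; 8, 1, 4].
Convergents (p_i = a_i*p_{i-1} + p_{i-2}, q_i = a_i*q_{i-1} + q_{i-2} with p_{-2}=0, p_{-1}=1, q_{-2}=1, q_{-1}=0), until the denominator exceeds 10:
  i=0: a_0=4, p_0 = 4*1 + 0 = 4, q_0 = 4*0 + 1 = 1.
  i=1: a_1=8, p_1 = 8*4 + 1 = 33, q_1 = 8*1 + 0 = 8.
  i=2: a_2=1, p_2 = 1*33 + 4 = 37, q_2 = 1*8 + 1 = 9.
  i=3: a_3=4, p_3 = 4*37 + 33 = 181, q_3 = 4*9 + 8 = 44.
q_3 = 44 > 10, so the last convergent with denominator <= 10 is p_2/q_2 = 37/9.
The closest fraction with denominator <= 10 is either p_2/q_2 or the intermediate fraction (k*p_2 + p_1)/(k*q_2 + q_1) with the largest k >= 1 whose denominator stays <= 10; these approach x as k grows, and every other convergent or intermediate fraction in range is farther away.
Largest k: floor((10 - q_1)/q_2) = floor((10 - 8)/9) = 0.
Since k = 0, no intermediate fraction beyond p_2/q_2 has denominator <= 10, so the convergent 37/9 is the closest (its error is |181*9 - 37*44|/(44*9) = 1/396).

37/9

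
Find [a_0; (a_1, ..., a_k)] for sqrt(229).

Write x_i = (sqrt(229) + m_i)/d_i with (m_0, d_0) = (0, 1). a_0 = floor(sqrt(229)) = 15, since 15^2 = 225 <= 229 < 256 = 16^2.
Iterate m_{i+1} = d_i*a_i - m_i, d_{i+1} = (229 - m_{i+1}^2)/d_i, a_{i+1} = floor((a_0 + m_{i+1})/d_{i+1}):
  m_1 = 1*15 - 0 = 15, d_1 = (229 - 15^2)/1 = 4/1 = 4, a_1 = floor((15 + 15)/4) = 7.
  m_2 = 4*7 - 15 = 13, d_2 = (229 - 13^2)/4 = 60/4 = 15, a_2 = floor((15 + 13)/15) = 1.
  m_3 = 15*1 - 13 = 2, d_3 = (229 - 2^2)/15 = 225/15 = 15, a_3 = floor((15 + 2)/15) = 1.
  m_4 = 15*1 - 2 = 13, d_4 = (229 - 13^2)/15 = 60/15 = 4, a_4 = floor((15 + 13)/4) = 7.
  m_5 = 4*7 - 13 = 15, d_5 = (229 - 15^2)/4 = 4/4 = 1, a_5 = floor((15 + 15)/1) = 30.
  m_6 = 1*30 - 15 = 15, d_6 = (229 - 15^2)/1 = 4/1 = 4: (m_6, d_6) = (m_1, d_1) = (15, 4), so from here the quotients repeat a_1, ..., a_5; the period length is 5.
Hence the expansion of sqrt(229) is a_0 = 15 followed by the repeating block 7, 1, 1, 7, 30 (period 5).

[15; (7, 1, 1, 7, 30)]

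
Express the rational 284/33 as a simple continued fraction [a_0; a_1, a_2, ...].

Run the Euclidean algorithm on 284 and 33; the successive quotients are the partial quotients a_0, a_1, ... (each step inverts the fractional part left over by the previous one):
  284 = 8*33 + 20, so a_0 = 8.
  33 = 1*20 + 13, so a_1 = 1.
  20 = 1*13 + 7, so a_2 = 1.
  13 = 1*7 + 6, so a_3 = 1.
  7 = 1*6 + 1, so a_4 = 1.
  6 = 6*1 + 0, so a_5 = 6.
The remainder reaches 0 after 6 divisions, so the expansion has 6 partial quotients, read off in order.

[8; 1, 1, 1, 1, 6]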